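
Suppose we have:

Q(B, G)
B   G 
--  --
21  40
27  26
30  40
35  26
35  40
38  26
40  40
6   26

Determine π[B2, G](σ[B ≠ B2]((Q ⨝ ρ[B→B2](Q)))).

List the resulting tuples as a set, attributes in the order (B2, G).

ρ[B→B2]: schema becomes (B2, G); tuples unchanged.
Joining Q and ρ[B→B2](Q) on G yields {(21, 40, 21), (21, 40, 30), (21, 40, 35), (21, 40, 40), (27, 26, 27), (27, 26, 35), (27, 26, 38), (27, 26, 6), (30, 40, 21), (30, 40, 30), (30, 40, 35), (30, 40, 40), (35, 26, 27), (35, 26, 35), (35, 26, 38), (35, 26, 6), (35, 40, 21), (35, 40, 30), (35, 40, 35), (35, 40, 40), (38, 26, 27), (38, 26, 35), (38, 26, 38), (38, 26, 6), (40, 40, 21), (40, 40, 30), (40, 40, 35), (40, 40, 40), (6, 26, 27), (6, 26, 35), (6, 26, 38), (6, 26, 6)}.
Apply σ_{B ≠ B2}; surviving tuples: {(21, 40, 30), (21, 40, 35), (21, 40, 40), (27, 26, 35), (27, 26, 38), (27, 26, 6), (30, 40, 21), (30, 40, 35), (30, 40, 40), (35, 26, 27), (35, 26, 38), (35, 26, 6), (35, 40, 21), (35, 40, 30), (35, 40, 40), (38, 26, 27), (38, 26, 35), (38, 26, 6), (40, 40, 21), (40, 40, 30), (40, 40, 35), (6, 26, 27), (6, 26, 35), (6, 26, 38)}
Keep only column(s) B2, G (16 duplicate(s) eliminated): {(21, 40), (27, 26), (30, 40), (35, 26), (35, 40), (38, 26), (40, 40), (6, 26)}

{(21, 40), (27, 26), (30, 40), (35, 26), (35, 40), (38, 26), (40, 40), (6, 26)}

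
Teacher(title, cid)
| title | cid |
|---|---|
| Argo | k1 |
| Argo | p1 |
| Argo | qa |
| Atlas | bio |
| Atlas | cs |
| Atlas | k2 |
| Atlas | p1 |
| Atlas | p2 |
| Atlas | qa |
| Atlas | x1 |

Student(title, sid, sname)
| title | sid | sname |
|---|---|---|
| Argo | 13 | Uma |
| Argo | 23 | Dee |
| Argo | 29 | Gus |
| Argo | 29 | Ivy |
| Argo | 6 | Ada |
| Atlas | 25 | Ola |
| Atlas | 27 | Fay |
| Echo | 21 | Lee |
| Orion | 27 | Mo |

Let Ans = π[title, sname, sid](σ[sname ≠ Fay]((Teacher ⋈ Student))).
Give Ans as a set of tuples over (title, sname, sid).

{(Argo, Ada, 6), (Argo, Dee, 23), (Argo, Gus, 29), (Argo, Ivy, 29), (Argo, Uma, 13), (Atlas, Ola, 25)}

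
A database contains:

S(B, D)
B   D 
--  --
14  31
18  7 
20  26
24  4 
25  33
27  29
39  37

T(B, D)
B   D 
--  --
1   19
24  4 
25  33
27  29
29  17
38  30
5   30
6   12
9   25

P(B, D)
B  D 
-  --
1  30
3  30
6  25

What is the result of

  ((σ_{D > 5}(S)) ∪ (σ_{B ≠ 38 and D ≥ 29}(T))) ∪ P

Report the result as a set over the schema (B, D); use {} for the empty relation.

{(1, 30), (14, 31), (18, 7), (20, 26), (25, 33), (27, 29), (3, 30), (39, 37), (5, 30), (6, 25)}

Apply σ_{D > 5}; surviving tuples: {(14, 31), (18, 7), (20, 26), (25, 33), (27, 29), (39, 37)}
Apply σ_{B ≠ 38 and D ≥ 29}; surviving tuples: {(25, 33), (27, 29), (5, 30)}
Union: {(14, 31), (18, 7), (20, 26), (25, 33), (27, 29), (39, 37)} with {(25, 33), (27, 29), (5, 30)} → {(14, 31), (18, 7), (20, 26), (25, 33), (27, 29), (39, 37), (5, 30)}
Union: {(14, 31), (18, 7), (20, 26), (25, 33), (27, 29), (39, 37), (5, 30)} with {(1, 30), (3, 30), (6, 25)} → {(1, 30), (14, 31), (18, 7), (20, 26), (25, 33), (27, 29), (3, 30), (39, 37), (5, 30), (6, 25)}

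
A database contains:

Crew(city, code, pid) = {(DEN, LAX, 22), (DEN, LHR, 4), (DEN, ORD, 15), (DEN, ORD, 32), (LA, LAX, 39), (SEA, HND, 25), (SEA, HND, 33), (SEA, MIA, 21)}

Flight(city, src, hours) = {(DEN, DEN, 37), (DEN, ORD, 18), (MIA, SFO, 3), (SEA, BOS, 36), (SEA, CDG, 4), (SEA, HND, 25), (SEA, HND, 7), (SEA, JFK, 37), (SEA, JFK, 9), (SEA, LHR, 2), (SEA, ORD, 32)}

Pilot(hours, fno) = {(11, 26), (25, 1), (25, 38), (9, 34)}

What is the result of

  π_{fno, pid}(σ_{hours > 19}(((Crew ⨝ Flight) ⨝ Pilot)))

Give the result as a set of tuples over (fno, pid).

{(1, 21), (1, 25), (1, 33), (38, 21), (38, 25), (38, 33)}

Joining Crew and Flight on city yields {(DEN, LAX, 22, DEN, 37), (DEN, LAX, 22, ORD, 18), (DEN, LHR, 4, DEN, 37), (DEN, LHR, 4, ORD, 18), (DEN, ORD, 15, DEN, 37), (DEN, ORD, 15, ORD, 18), (DEN, ORD, 32, DEN, 37), (DEN, ORD, 32, ORD, 18), (SEA, HND, 25, BOS, 36), (SEA, HND, 25, CDG, 4), (SEA, HND, 25, HND, 25), (SEA, HND, 25, HND, 7), (SEA, HND, 25, JFK, 37), (SEA, HND, 25, JFK, 9), (SEA, HND, 25, LHR, 2), (SEA, HND, 25, ORD, 32), (SEA, HND, 33, BOS, 36), (SEA, HND, 33, CDG, 4), (SEA, HND, 33, HND, 25), (SEA, HND, 33, HND, 7), (SEA, HND, 33, JFK, 37), (SEA, HND, 33, JFK, 9), (SEA, HND, 33, LHR, 2), (SEA, HND, 33, ORD, 32), (SEA, MIA, 21, BOS, 36), (SEA, MIA, 21, CDG, 4), (SEA, MIA, 21, HND, 25), (SEA, MIA, 21, HND, 7), (SEA, MIA, 21, JFK, 37), (SEA, MIA, 21, JFK, 9), (SEA, MIA, 21, LHR, 2), (SEA, MIA, 21, ORD, 32)}.
Joining (Crew ⨝ Flight) and Pilot on hours yields {(SEA, HND, 25, HND, 25, 1), (SEA, HND, 25, HND, 25, 38), (SEA, HND, 25, JFK, 9, 34), (SEA, HND, 33, HND, 25, 1), (SEA, HND, 33, HND, 25, 38), (SEA, HND, 33, JFK, 9, 34), (SEA, MIA, 21, HND, 25, 1), (SEA, MIA, 21, HND, 25, 38), (SEA, MIA, 21, JFK, 9, 34)}.
Apply σ_{hours > 19}; surviving tuples: {(SEA, HND, 25, HND, 25, 1), (SEA, HND, 25, HND, 25, 38), (SEA, HND, 33, HND, 25, 1), (SEA, HND, 33, HND, 25, 38), (SEA, MIA, 21, HND, 25, 1), (SEA, MIA, 21, HND, 25, 38)}
Keep only column(s) fno, pid: {(1, 21), (1, 25), (1, 33), (38, 21), (38, 25), (38, 33)}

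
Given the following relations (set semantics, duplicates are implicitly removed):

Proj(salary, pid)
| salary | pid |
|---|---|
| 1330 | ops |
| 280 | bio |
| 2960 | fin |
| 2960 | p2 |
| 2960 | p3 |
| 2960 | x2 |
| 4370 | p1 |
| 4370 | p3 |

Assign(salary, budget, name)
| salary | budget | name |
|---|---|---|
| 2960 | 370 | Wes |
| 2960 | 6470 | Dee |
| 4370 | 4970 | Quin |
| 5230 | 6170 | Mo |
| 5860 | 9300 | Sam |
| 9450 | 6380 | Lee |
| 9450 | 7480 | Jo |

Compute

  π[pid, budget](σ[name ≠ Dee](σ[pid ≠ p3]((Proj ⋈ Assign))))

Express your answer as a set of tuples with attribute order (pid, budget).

{(fin, 370), (p1, 4970), (p2, 370), (x2, 370)}

Proj ⋈ Assign (natural join on salary): {(2960, fin, 370, Wes), (2960, fin, 6470, Dee), (2960, p2, 370, Wes), (2960, p2, 6470, Dee), (2960, p3, 370, Wes), (2960, p3, 6470, Dee), (2960, x2, 370, Wes), (2960, x2, 6470, Dee), (4370, p1, 4970, Quin), (4370, p3, 4970, Quin)}
Selection pid ≠ p3: {(2960, fin, 370, Wes), (2960, fin, 6470, Dee), (2960, p2, 370, Wes), (2960, p2, 6470, Dee), (2960, x2, 370, Wes), (2960, x2, 6470, Dee), (4370, p1, 4970, Quin)}
Selection name ≠ Dee: {(2960, fin, 370, Wes), (2960, p2, 370, Wes), (2960, x2, 370, Wes), (4370, p1, 4970, Quin)}
Projecting to pid, budget: {(fin, 370), (p1, 4970), (p2, 370), (x2, 370)}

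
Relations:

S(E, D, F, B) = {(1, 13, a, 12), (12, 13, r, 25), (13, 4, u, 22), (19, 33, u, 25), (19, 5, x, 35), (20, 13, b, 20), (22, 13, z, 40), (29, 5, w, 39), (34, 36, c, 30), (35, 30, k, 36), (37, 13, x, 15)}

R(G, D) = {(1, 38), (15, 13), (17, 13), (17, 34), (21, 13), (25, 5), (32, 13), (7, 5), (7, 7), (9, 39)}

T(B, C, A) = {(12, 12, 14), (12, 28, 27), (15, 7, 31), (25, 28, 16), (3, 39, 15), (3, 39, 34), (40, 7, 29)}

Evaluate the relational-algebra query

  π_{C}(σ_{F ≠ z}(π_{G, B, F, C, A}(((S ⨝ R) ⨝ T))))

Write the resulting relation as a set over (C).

Natural join on D: {(1, 13, a, 12, 15), (1, 13, a, 12, 17), (1, 13, a, 12, 21), (1, 13, a, 12, 32), (12, 13, r, 25, 15), (12, 13, r, 25, 17), (12, 13, r, 25, 21), (12, 13, r, 25, 32), (19, 5, x, 35, 25), (19, 5, x, 35, 7), (20, 13, b, 20, 15), (20, 13, b, 20, 17), (20, 13, b, 20, 21), (20, 13, b, 20, 32), (22, 13, z, 40, 15), (22, 13, z, 40, 17), (22, 13, z, 40, 21), (22, 13, z, 40, 32), (29, 5, w, 39, 25), (29, 5, w, 39, 7), (37, 13, x, 15, 15), (37, 13, x, 15, 17), (37, 13, x, 15, 21), (37, 13, x, 15, 32)}
Natural join on B: {(1, 13, a, 12, 15, 12, 14), (1, 13, a, 12, 15, 28, 27), (1, 13, a, 12, 17, 12, 14), (1, 13, a, 12, 17, 28, 27), (1, 13, a, 12, 21, 12, 14), (1, 13, a, 12, 21, 28, 27), (1, 13, a, 12, 32, 12, 14), (1, 13, a, 12, 32, 28, 27), (12, 13, r, 25, 15, 28, 16), (12, 13, r, 25, 17, 28, 16), (12, 13, r, 25, 21, 28, 16), (12, 13, r, 25, 32, 28, 16), (22, 13, z, 40, 15, 7, 29), (22, 13, z, 40, 17, 7, 29), (22, 13, z, 40, 21, 7, 29), (22, 13, z, 40, 32, 7, 29), (37, 13, x, 15, 15, 7, 31), (37, 13, x, 15, 17, 7, 31), (37, 13, x, 15, 21, 7, 31), (37, 13, x, 15, 32, 7, 31)}
π_{G, B, F, C, A} gives {(15, 12, a, 12, 14), (15, 12, a, 28, 27), (15, 15, x, 7, 31), (15, 25, r, 28, 16), (15, 40, z, 7, 29), (17, 12, a, 12, 14), (17, 12, a, 28, 27), (17, 15, x, 7, 31), (17, 25, r, 28, 16), (17, 40, z, 7, 29), (21, 12, a, 12, 14), (21, 12, a, 28, 27), (21, 15, x, 7, 31), (21, 25, r, 28, 16), (21, 40, z, 7, 29), (32, 12, a, 12, 14), (32, 12, a, 28, 27), (32, 15, x, 7, 31), (32, 25, r, 28, 16), (32, 40, z, 7, 29)}.
Selection F ≠ z: {(15, 12, a, 12, 14), (15, 12, a, 28, 27), (15, 15, x, 7, 31), (15, 25, r, 28, 16), (17, 12, a, 12, 14), (17, 12, a, 28, 27), (17, 15, x, 7, 31), (17, 25, r, 28, 16), (21, 12, a, 12, 14), (21, 12, a, 28, 27), (21, 15, x, 7, 31), (21, 25, r, 28, 16), (32, 12, a, 12, 14), (32, 12, a, 28, 27), (32, 15, x, 7, 31), (32, 25, r, 28, 16)}
π_{C} gives {12, 28, 7} (13 duplicate(s) eliminated).

{12, 28, 7}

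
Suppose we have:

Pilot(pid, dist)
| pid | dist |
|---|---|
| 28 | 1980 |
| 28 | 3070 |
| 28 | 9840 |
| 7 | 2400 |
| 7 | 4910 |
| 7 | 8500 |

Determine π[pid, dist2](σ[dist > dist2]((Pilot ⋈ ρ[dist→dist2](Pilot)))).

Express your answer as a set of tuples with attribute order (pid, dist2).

ρ[dist→dist2]: schema becomes (pid, dist2); tuples unchanged.
Pilot ⋈ ρ[dist→dist2](Pilot) (natural join on pid): {(28, 1980, 1980), (28, 1980, 3070), (28, 1980, 9840), (28, 3070, 1980), (28, 3070, 3070), (28, 3070, 9840), (28, 9840, 1980), (28, 9840, 3070), (28, 9840, 9840), (7, 2400, 2400), (7, 2400, 4910), (7, 2400, 8500), (7, 4910, 2400), (7, 4910, 4910), (7, 4910, 8500), (7, 8500, 2400), (7, 8500, 4910), (7, 8500, 8500)}
Apply σ_{dist > dist2}; surviving tuples: {(28, 3070, 1980), (28, 9840, 1980), (28, 9840, 3070), (7, 4910, 2400), (7, 8500, 2400), (7, 8500, 4910)}
π[pid, dist2]: project onto (pid, dist2) (2 duplicate(s) eliminated) → {(28, 1980), (28, 3070), (7, 2400), (7, 4910)}

{(28, 1980), (28, 3070), (7, 2400), (7, 4910)}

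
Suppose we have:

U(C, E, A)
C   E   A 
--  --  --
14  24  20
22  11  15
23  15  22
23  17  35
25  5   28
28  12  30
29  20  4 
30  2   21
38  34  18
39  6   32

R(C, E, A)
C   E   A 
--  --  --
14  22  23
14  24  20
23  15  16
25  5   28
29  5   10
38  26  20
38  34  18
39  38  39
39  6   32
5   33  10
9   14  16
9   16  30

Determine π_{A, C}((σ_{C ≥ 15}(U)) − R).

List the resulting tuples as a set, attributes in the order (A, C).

{(15, 22), (21, 30), (22, 23), (30, 28), (35, 23), (4, 29)}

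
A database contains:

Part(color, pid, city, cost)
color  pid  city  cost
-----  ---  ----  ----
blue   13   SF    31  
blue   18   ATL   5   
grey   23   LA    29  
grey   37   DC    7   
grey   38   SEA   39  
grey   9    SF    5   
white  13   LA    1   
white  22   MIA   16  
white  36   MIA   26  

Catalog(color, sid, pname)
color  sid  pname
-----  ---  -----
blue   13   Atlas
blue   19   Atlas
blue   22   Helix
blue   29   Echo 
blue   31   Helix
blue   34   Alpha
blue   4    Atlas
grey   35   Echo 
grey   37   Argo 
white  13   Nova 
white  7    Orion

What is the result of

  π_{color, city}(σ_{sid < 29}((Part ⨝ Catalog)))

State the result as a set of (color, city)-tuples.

Part ⋈ Catalog (natural join on color): {(blue, 13, SF, 31, 13, Atlas), (blue, 13, SF, 31, 19, Atlas), (blue, 13, SF, 31, 22, Helix), (blue, 13, SF, 31, 29, Echo), (blue, 13, SF, 31, 31, Helix), (blue, 13, SF, 31, 34, Alpha), (blue, 13, SF, 31, 4, Atlas), (blue, 18, ATL, 5, 13, Atlas), (blue, 18, ATL, 5, 19, Atlas), (blue, 18, ATL, 5, 22, Helix), (blue, 18, ATL, 5, 29, Echo), (blue, 18, ATL, 5, 31, Helix), (blue, 18, ATL, 5, 34, Alpha), (blue, 18, ATL, 5, 4, Atlas), (grey, 23, LA, 29, 35, Echo), (grey, 23, LA, 29, 37, Argo), (grey, 37, DC, 7, 35, Echo), (grey, 37, DC, 7, 37, Argo), (grey, 38, SEA, 39, 35, Echo), (grey, 38, SEA, 39, 37, Argo), (grey, 9, SF, 5, 35, Echo), (grey, 9, SF, 5, 37, Argo), (white, 13, LA, 1, 13, Nova), (white, 13, LA, 1, 7, Orion), (white, 22, MIA, 16, 13, Nova), (white, 22, MIA, 16, 7, Orion), (white, 36, MIA, 26, 13, Nova), (white, 36, MIA, 26, 7, Orion)}
σ[sid < 29]: keep tuples satisfying sid < 29 → {(blue, 13, SF, 31, 13, Atlas), (blue, 13, SF, 31, 19, Atlas), (blue, 13, SF, 31, 22, Helix), (blue, 13, SF, 31, 4, Atlas), (blue, 18, ATL, 5, 13, Atlas), (blue, 18, ATL, 5, 19, Atlas), (blue, 18, ATL, 5, 22, Helix), (blue, 18, ATL, 5, 4, Atlas), (white, 13, LA, 1, 13, Nova), (white, 13, LA, 1, 7, Orion), (white, 22, MIA, 16, 13, Nova), (white, 22, MIA, 16, 7, Orion), (white, 36, MIA, 26, 13, Nova), (white, 36, MIA, 26, 7, Orion)}
π_{color, city} gives {(blue, ATL), (blue, SF), (white, LA), (white, MIA)} (10 duplicate(s) eliminated).

{(blue, ATL), (blue, SF), (white, LA), (white, MIA)}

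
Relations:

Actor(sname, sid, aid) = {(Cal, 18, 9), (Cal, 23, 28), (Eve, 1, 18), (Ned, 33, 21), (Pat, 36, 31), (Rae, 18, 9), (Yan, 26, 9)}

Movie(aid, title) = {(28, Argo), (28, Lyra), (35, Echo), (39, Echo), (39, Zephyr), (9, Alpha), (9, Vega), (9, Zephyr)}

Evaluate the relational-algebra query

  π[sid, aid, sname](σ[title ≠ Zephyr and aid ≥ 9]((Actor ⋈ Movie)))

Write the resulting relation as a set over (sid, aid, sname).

{(18, 9, Cal), (18, 9, Rae), (23, 28, Cal), (26, 9, Yan)}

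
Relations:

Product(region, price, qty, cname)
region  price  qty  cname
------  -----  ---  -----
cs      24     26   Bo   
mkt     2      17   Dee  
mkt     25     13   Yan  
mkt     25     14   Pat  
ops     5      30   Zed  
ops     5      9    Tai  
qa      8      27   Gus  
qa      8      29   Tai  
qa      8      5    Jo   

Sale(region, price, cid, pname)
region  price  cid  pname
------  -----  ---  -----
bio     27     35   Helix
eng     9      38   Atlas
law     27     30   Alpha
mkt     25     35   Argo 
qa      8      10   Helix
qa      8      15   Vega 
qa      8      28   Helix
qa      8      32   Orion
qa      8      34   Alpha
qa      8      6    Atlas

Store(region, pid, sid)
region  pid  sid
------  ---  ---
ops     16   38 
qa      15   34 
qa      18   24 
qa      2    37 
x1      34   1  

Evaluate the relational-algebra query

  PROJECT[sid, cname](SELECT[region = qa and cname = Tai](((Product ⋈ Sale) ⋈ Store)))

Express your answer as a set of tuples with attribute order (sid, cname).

{(24, Tai), (34, Tai), (37, Tai)}

Product ⋈ Sale (natural join on region, price): {(mkt, 25, 13, Yan, 35, Argo), (mkt, 25, 14, Pat, 35, Argo), (qa, 8, 27, Gus, 10, Helix), (qa, 8, 27, Gus, 15, Vega), (qa, 8, 27, Gus, 28, Helix), (qa, 8, 27, Gus, 32, Orion), (qa, 8, 27, Gus, 34, Alpha), (qa, 8, 27, Gus, 6, Atlas), (qa, 8, 29, Tai, 10, Helix), (qa, 8, 29, Tai, 15, Vega), (qa, 8, 29, Tai, 28, Helix), (qa, 8, 29, Tai, 32, Orion), (qa, 8, 29, Tai, 34, Alpha), (qa, 8, 29, Tai, 6, Atlas), (qa, 8, 5, Jo, 10, Helix), (qa, 8, 5, Jo, 15, Vega), (qa, 8, 5, Jo, 28, Helix), (qa, 8, 5, Jo, 32, Orion), (qa, 8, 5, Jo, 34, Alpha), (qa, 8, 5, Jo, 6, Atlas)}
(Product ⋈ Sale) ⋈ Store (natural join on region): {(qa, 8, 27, Gus, 10, Helix, 15, 34), (qa, 8, 27, Gus, 10, Helix, 18, 24), (qa, 8, 27, Gus, 10, Helix, 2, 37), (qa, 8, 27, Gus, 15, Vega, 15, 34), (qa, 8, 27, Gus, 15, Vega, 18, 24), (qa, 8, 27, Gus, 15, Vega, 2, 37), (qa, 8, 27, Gus, 28, Helix, 15, 34), (qa, 8, 27, Gus, 28, Helix, 18, 24), (qa, 8, 27, Gus, 28, Helix, 2, 37), (qa, 8, 27, Gus, 32, Orion, 15, 34), (qa, 8, 27, Gus, 32, Orion, 18, 24), (qa, 8, 27, Gus, 32, Orion, 2, 37), (qa, 8, 27, Gus, 34, Alpha, 15, 34), (qa, 8, 27, Gus, 34, Alpha, 18, 24), (qa, 8, 27, Gus, 34, Alpha, 2, 37), (qa, 8, 27, Gus, 6, Atlas, 15, 34), (qa, 8, 27, Gus, 6, Atlas, 18, 24), (qa, 8, 27, Gus, 6, Atlas, 2, 37), (qa, 8, 29, Tai, 10, Helix, 15, 34), (qa, 8, 29, Tai, 10, Helix, 18, 24), (qa, 8, 29, Tai, 10, Helix, 2, 37), (qa, 8, 29, Tai, 15, Vega, 15, 34), (qa, 8, 29, Tai, 15, Vega, 18, 24), (qa, 8, 29, Tai, 15, Vega, 2, 37), (qa, 8, 29, Tai, 28, Helix, 15, 34), (qa, 8, 29, Tai, 28, Helix, 18, 24), (qa, 8, 29, Tai, 28, Helix, 2, 37), (qa, 8, 29, Tai, 32, Orion, 15, 34), (qa, 8, 29, Tai, 32, Orion, 18, 24), (qa, 8, 29, Tai, 32, Orion, 2, 37), (qa, 8, 29, Tai, 34, Alpha, 15, 34), (qa, 8, 29, Tai, 34, Alpha, 18, 24), (qa, 8, 29, Tai, 34, Alpha, 2, 37), (qa, 8, 29, Tai, 6, Atlas, 15, 34), (qa, 8, 29, Tai, 6, Atlas, 18, 24), (qa, 8, 29, Tai, 6, Atlas, 2, 37), (qa, 8, 5, Jo, 10, Helix, 15, 34), (qa, 8, 5, Jo, 10, Helix, 18, 24), (qa, 8, 5, Jo, 10, Helix, 2, 37), (qa, 8, 5, Jo, 15, Vega, 15, 34), (qa, 8, 5, Jo, 15, Vega, 18, 24), (qa, 8, 5, Jo, 15, Vega, 2, 37), (qa, 8, 5, Jo, 28, Helix, 15, 34), (qa, 8, 5, Jo, 28, Helix, 18, 24), (qa, 8, 5, Jo, 28, Helix, 2, 37), (qa, 8, 5, Jo, 32, Orion, 15, 34), (qa, 8, 5, Jo, 32, Orion, 18, 24), (qa, 8, 5, Jo, 32, Orion, 2, 37), (qa, 8, 5, Jo, 34, Alpha, 15, 34), (qa, 8, 5, Jo, 34, Alpha, 18, 24), (qa, 8, 5, Jo, 34, Alpha, 2, 37), (qa, 8, 5, Jo, 6, Atlas, 15, 34), (qa, 8, 5, Jo, 6, Atlas, 18, 24), (qa, 8, 5, Jo, 6, Atlas, 2, 37)}
Filtering on region = qa and cname = Tai leaves {(qa, 8, 29, Tai, 10, Helix, 15, 34), (qa, 8, 29, Tai, 10, Helix, 18, 24), (qa, 8, 29, Tai, 10, Helix, 2, 37), (qa, 8, 29, Tai, 15, Vega, 15, 34), (qa, 8, 29, Tai, 15, Vega, 18, 24), (qa, 8, 29, Tai, 15, Vega, 2, 37), (qa, 8, 29, Tai, 28, Helix, 15, 34), (qa, 8, 29, Tai, 28, Helix, 18, 24), (qa, 8, 29, Tai, 28, Helix, 2, 37), (qa, 8, 29, Tai, 32, Orion, 15, 34), (qa, 8, 29, Tai, 32, Orion, 18, 24), (qa, 8, 29, Tai, 32, Orion, 2, 37), (qa, 8, 29, Tai, 34, Alpha, 15, 34), (qa, 8, 29, Tai, 34, Alpha, 18, 24), (qa, 8, 29, Tai, 34, Alpha, 2, 37), (qa, 8, 29, Tai, 6, Atlas, 15, 34), (qa, 8, 29, Tai, 6, Atlas, 18, 24), (qa, 8, 29, Tai, 6, Atlas, 2, 37)}.
Keep only column(s) sid, cname (15 duplicate(s) eliminated): {(24, Tai), (34, Tai), (37, Tai)}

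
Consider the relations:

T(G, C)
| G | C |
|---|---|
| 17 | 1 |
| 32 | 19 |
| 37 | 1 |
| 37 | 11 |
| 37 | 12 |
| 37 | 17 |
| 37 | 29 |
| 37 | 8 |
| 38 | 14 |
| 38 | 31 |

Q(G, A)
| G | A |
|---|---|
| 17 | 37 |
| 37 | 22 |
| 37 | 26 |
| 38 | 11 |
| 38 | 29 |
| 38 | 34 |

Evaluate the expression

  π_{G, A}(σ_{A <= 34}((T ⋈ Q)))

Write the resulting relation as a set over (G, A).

{(37, 22), (37, 26), (38, 11), (38, 29), (38, 34)}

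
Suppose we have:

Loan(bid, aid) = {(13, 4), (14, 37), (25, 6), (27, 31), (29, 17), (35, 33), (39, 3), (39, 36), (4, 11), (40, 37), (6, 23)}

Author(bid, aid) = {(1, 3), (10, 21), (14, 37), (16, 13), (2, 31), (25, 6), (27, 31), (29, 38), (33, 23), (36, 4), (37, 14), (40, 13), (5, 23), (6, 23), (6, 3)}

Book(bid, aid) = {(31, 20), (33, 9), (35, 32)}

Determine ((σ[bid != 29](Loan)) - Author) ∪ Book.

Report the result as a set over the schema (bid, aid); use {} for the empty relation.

Apply σ_{bid != 29}; surviving tuples: {(13, 4), (14, 37), (25, 6), (27, 31), (35, 33), (39, 3), (39, 36), (4, 11), (40, 37), (6, 23)}
Difference: {(13, 4), (14, 37), (25, 6), (27, 31), (35, 33), (39, 3), (39, 36), (4, 11), (40, 37), (6, 23)} with {(1, 3), (10, 21), (14, 37), (16, 13), (2, 31), (25, 6), (27, 31), (29, 38), (33, 23), (36, 4), (37, 14), (40, 13), (5, 23), (6, 23), (6, 3)} → {(13, 4), (35, 33), (39, 3), (39, 36), (4, 11), (40, 37)}
Union: {(13, 4), (35, 33), (39, 3), (39, 36), (4, 11), (40, 37)} with {(31, 20), (33, 9), (35, 32)} → {(13, 4), (31, 20), (33, 9), (35, 32), (35, 33), (39, 3), (39, 36), (4, 11), (40, 37)}

{(13, 4), (31, 20), (33, 9), (35, 32), (35, 33), (39, 3), (39, 36), (4, 11), (40, 37)}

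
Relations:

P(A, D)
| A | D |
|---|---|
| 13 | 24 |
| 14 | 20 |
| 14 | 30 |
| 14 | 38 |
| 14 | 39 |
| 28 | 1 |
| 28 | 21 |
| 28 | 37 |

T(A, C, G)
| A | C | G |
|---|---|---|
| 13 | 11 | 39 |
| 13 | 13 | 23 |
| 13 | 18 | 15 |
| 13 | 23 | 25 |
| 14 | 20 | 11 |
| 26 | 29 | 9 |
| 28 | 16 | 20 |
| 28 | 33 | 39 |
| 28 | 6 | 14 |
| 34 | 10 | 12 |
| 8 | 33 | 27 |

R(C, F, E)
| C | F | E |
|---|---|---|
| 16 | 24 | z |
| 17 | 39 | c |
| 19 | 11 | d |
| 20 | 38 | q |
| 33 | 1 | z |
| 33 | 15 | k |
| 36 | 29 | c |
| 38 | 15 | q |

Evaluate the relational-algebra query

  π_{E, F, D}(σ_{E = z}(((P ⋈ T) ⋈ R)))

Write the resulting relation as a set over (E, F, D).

{(z, 1, 1), (z, 1, 21), (z, 1, 37), (z, 24, 1), (z, 24, 21), (z, 24, 37)}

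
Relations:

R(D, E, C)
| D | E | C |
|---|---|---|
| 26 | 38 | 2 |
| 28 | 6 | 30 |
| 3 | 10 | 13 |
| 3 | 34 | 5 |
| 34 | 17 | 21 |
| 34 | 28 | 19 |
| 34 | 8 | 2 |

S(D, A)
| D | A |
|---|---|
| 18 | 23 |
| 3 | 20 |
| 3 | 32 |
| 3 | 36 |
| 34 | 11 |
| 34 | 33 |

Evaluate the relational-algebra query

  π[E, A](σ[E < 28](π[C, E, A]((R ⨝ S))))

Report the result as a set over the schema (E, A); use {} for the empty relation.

{(10, 20), (10, 32), (10, 36), (17, 11), (17, 33), (8, 11), (8, 33)}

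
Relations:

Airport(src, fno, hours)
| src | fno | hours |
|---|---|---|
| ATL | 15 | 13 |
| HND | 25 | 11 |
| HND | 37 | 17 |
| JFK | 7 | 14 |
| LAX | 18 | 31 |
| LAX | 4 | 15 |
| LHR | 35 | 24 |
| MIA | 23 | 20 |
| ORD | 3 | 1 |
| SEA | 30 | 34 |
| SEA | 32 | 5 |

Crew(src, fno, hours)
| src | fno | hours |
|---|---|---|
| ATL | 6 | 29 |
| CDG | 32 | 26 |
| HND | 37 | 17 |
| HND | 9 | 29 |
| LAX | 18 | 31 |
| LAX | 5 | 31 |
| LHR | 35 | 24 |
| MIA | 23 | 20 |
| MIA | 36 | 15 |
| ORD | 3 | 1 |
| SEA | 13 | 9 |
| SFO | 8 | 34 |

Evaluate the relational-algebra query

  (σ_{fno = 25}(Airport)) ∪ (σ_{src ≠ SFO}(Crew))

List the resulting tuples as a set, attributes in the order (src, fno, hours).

σ[fno = 25]: keep tuples satisfying fno = 25 → {(HND, 25, 11)}
σ[src ≠ SFO]: keep tuples satisfying src ≠ SFO → {(ATL, 6, 29), (CDG, 32, 26), (HND, 37, 17), (HND, 9, 29), (LAX, 18, 31), (LAX, 5, 31), (LHR, 35, 24), (MIA, 23, 20), (MIA, 36, 15), (ORD, 3, 1), (SEA, 13, 9)}
Set union of the two operands is {(ATL, 6, 29), (CDG, 32, 26), (HND, 25, 11), (HND, 37, 17), (HND, 9, 29), (LAX, 18, 31), (LAX, 5, 31), (LHR, 35, 24), (MIA, 23, 20), (MIA, 36, 15), (ORD, 3, 1), (SEA, 13, 9)}.

{(ATL, 6, 29), (CDG, 32, 26), (HND, 25, 11), (HND, 37, 17), (HND, 9, 29), (LAX, 18, 31), (LAX, 5, 31), (LHR, 35, 24), (MIA, 23, 20), (MIA, 36, 15), (ORD, 3, 1), (SEA, 13, 9)}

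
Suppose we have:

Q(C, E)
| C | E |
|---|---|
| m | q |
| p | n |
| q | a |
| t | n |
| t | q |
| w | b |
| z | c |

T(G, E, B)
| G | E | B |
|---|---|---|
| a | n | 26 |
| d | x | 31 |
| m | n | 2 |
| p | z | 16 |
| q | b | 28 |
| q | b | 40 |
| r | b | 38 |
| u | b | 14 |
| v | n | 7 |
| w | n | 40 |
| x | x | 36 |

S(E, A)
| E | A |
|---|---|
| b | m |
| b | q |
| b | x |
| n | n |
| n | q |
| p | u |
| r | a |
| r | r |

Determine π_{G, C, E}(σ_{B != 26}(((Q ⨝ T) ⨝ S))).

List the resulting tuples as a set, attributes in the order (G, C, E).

{(m, p, n), (m, t, n), (q, w, b), (r, w, b), (u, w, b), (v, p, n), (v, t, n), (w, p, n), (w, t, n)}

Natural join on E: {(p, n, a, 26), (p, n, m, 2), (p, n, v, 7), (p, n, w, 40), (t, n, a, 26), (t, n, m, 2), (t, n, v, 7), (t, n, w, 40), (w, b, q, 28), (w, b, q, 40), (w, b, r, 38), (w, b, u, 14)}
Natural join on E: {(p, n, a, 26, n), (p, n, a, 26, q), (p, n, m, 2, n), (p, n, m, 2, q), (p, n, v, 7, n), (p, n, v, 7, q), (p, n, w, 40, n), (p, n, w, 40, q), (t, n, a, 26, n), (t, n, a, 26, q), (t, n, m, 2, n), (t, n, m, 2, q), (t, n, v, 7, n), (t, n, v, 7, q), (t, n, w, 40, n), (t, n, w, 40, q), (w, b, q, 28, m), (w, b, q, 28, q), (w, b, q, 28, x), (w, b, q, 40, m), (w, b, q, 40, q), (w, b, q, 40, x), (w, b, r, 38, m), (w, b, r, 38, q), (w, b, r, 38, x), (w, b, u, 14, m), (w, b, u, 14, q), (w, b, u, 14, x)}
σ[B != 26]: keep tuples satisfying B != 26 → {(p, n, m, 2, n), (p, n, m, 2, q), (p, n, v, 7, n), (p, n, v, 7, q), (p, n, w, 40, n), (p, n, w, 40, q), (t, n, m, 2, n), (t, n, m, 2, q), (t, n, v, 7, n), (t, n, v, 7, q), (t, n, w, 40, n), (t, n, w, 40, q), (w, b, q, 28, m), (w, b, q, 28, q), (w, b, q, 28, x), (w, b, q, 40, m), (w, b, q, 40, q), (w, b, q, 40, x), (w, b, r, 38, m), (w, b, r, 38, q), (w, b, r, 38, x), (w, b, u, 14, m), (w, b, u, 14, q), (w, b, u, 14, x)}
Projecting to G, C, E (15 duplicate(s) eliminated): {(m, p, n), (m, t, n), (q, w, b), (r, w, b), (u, w, b), (v, p, n), (v, t, n), (w, p, n), (w, t, n)}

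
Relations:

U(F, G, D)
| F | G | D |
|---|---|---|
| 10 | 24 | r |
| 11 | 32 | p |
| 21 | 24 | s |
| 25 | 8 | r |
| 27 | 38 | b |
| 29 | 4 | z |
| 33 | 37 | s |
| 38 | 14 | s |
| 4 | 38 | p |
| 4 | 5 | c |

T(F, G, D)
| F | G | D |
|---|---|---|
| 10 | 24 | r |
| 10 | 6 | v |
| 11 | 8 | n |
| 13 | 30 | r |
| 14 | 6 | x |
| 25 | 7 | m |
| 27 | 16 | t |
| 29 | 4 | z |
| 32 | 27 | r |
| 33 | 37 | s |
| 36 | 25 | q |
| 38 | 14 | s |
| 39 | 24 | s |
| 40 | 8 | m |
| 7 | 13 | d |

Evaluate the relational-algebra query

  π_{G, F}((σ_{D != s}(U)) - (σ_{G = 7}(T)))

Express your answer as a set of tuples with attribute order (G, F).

σ[D != s]: keep tuples satisfying D != s → {(10, 24, r), (11, 32, p), (25, 8, r), (27, 38, b), (29, 4, z), (4, 38, p), (4, 5, c)}
σ[G = 7]: keep tuples satisfying G = 7 → {(25, 7, m)}
Difference: {(10, 24, r), (11, 32, p), (25, 8, r), (27, 38, b), (29, 4, z), (4, 38, p), (4, 5, c)} with {(25, 7, m)} → {(10, 24, r), (11, 32, p), (25, 8, r), (27, 38, b), (29, 4, z), (4, 38, p), (4, 5, c)}
π[G, F]: project onto (G, F) → {(24, 10), (32, 11), (38, 27), (38, 4), (4, 29), (5, 4), (8, 25)}

{(24, 10), (32, 11), (38, 27), (38, 4), (4, 29), (5, 4), (8, 25)}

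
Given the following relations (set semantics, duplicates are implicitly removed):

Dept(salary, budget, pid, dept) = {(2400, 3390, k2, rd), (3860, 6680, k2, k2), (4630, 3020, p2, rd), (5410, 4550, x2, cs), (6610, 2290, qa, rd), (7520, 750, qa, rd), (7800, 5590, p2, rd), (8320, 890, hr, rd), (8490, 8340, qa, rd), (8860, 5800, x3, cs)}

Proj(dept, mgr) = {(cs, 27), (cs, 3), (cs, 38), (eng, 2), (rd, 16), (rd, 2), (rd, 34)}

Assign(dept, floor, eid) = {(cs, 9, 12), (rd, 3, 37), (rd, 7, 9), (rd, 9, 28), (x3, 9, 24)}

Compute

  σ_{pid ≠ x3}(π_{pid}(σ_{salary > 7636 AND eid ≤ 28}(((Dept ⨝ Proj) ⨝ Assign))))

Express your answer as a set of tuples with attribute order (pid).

{hr, p2, qa}

Joining Dept and Proj on dept yields {(2400, 3390, k2, rd, 16), (2400, 3390, k2, rd, 2), (2400, 3390, k2, rd, 34), (4630, 3020, p2, rd, 16), (4630, 3020, p2, rd, 2), (4630, 3020, p2, rd, 34), (5410, 4550, x2, cs, 27), (5410, 4550, x2, cs, 3), (5410, 4550, x2, cs, 38), (6610, 2290, qa, rd, 16), (6610, 2290, qa, rd, 2), (6610, 2290, qa, rd, 34), (7520, 750, qa, rd, 16), (7520, 750, qa, rd, 2), (7520, 750, qa, rd, 34), (7800, 5590, p2, rd, 16), (7800, 5590, p2, rd, 2), (7800, 5590, p2, rd, 34), (8320, 890, hr, rd, 16), (8320, 890, hr, rd, 2), (8320, 890, hr, rd, 34), (8490, 8340, qa, rd, 16), (8490, 8340, qa, rd, 2), (8490, 8340, qa, rd, 34), (8860, 5800, x3, cs, 27), (8860, 5800, x3, cs, 3), (8860, 5800, x3, cs, 38)}.
Joining (Dept ⨝ Proj) and Assign on dept yields {(2400, 3390, k2, rd, 16, 3, 37), (2400, 3390, k2, rd, 16, 7, 9), (2400, 3390, k2, rd, 16, 9, 28), (2400, 3390, k2, rd, 2, 3, 37), (2400, 3390, k2, rd, 2, 7, 9), (2400, 3390, k2, rd, 2, 9, 28), (2400, 3390, k2, rd, 34, 3, 37), (2400, 3390, k2, rd, 34, 7, 9), (2400, 3390, k2, rd, 34, 9, 28), (4630, 3020, p2, rd, 16, 3, 37), (4630, 3020, p2, rd, 16, 7, 9), (4630, 3020, p2, rd, 16, 9, 28), (4630, 3020, p2, rd, 2, 3, 37), (4630, 3020, p2, rd, 2, 7, 9), (4630, 3020, p2, rd, 2, 9, 28), (4630, 3020, p2, rd, 34, 3, 37), (4630, 3020, p2, rd, 34, 7, 9), (4630, 3020, p2, rd, 34, 9, 28), (5410, 4550, x2, cs, 27, 9, 12), (5410, 4550, x2, cs, 3, 9, 12), (5410, 4550, x2, cs, 38, 9, 12), (6610, 2290, qa, rd, 16, 3, 37), (6610, 2290, qa, rd, 16, 7, 9), (6610, 2290, qa, rd, 16, 9, 28), (6610, 2290, qa, rd, 2, 3, 37), (6610, 2290, qa, rd, 2, 7, 9), (6610, 2290, qa, rd, 2, 9, 28), (6610, 2290, qa, rd, 34, 3, 37), (6610, 2290, qa, rd, 34, 7, 9), (6610, 2290, qa, rd, 34, 9, 28), (7520, 750, qa, rd, 16, 3, 37), (7520, 750, qa, rd, 16, 7, 9), (7520, 750, qa, rd, 16, 9, 28), (7520, 750, qa, rd, 2, 3, 37), (7520, 750, qa, rd, 2, 7, 9), (7520, 750, qa, rd, 2, 9, 28), (7520, 750, qa, rd, 34, 3, 37), (7520, 750, qa, rd, 34, 7, 9), (7520, 750, qa, rd, 34, 9, 28), (7800, 5590, p2, rd, 16, 3, 37), (7800, 5590, p2, rd, 16, 7, 9), (7800, 5590, p2, rd, 16, 9, 28), (7800, 5590, p2, rd, 2, 3, 37), (7800, 5590, p2, rd, 2, 7, 9), (7800, 5590, p2, rd, 2, 9, 28), (7800, 5590, p2, rd, 34, 3, 37), (7800, 5590, p2, rd, 34, 7, 9), (7800, 5590, p2, rd, 34, 9, 28), (8320, 890, hr, rd, 16, 3, 37), (8320, 890, hr, rd, 16, 7, 9), (8320, 890, hr, rd, 16, 9, 28), (8320, 890, hr, rd, 2, 3, 37), (8320, 890, hr, rd, 2, 7, 9), (8320, 890, hr, rd, 2, 9, 28), (8320, 890, hr, rd, 34, 3, 37), (8320, 890, hr, rd, 34, 7, 9), (8320, 890, hr, rd, 34, 9, 28), (8490, 8340, qa, rd, 16, 3, 37), (8490, 8340, qa, rd, 16, 7, 9), (8490, 8340, qa, rd, 16, 9, 28), (8490, 8340, qa, rd, 2, 3, 37), (8490, 8340, qa, rd, 2, 7, 9), (8490, 8340, qa, rd, 2, 9, 28), (8490, 8340, qa, rd, 34, 3, 37), (8490, 8340, qa, rd, 34, 7, 9), (8490, 8340, qa, rd, 34, 9, 28), (8860, 5800, x3, cs, 27, 9, 12), (8860, 5800, x3, cs, 3, 9, 12), (8860, 5800, x3, cs, 38, 9, 12)}.
Apply σ_{salary > 7636 AND eid ≤ 28}; surviving tuples: {(7800, 5590, p2, rd, 16, 7, 9), (7800, 5590, p2, rd, 16, 9, 28), (7800, 5590, p2, rd, 2, 7, 9), (7800, 5590, p2, rd, 2, 9, 28), (7800, 5590, p2, rd, 34, 7, 9), (7800, 5590, p2, rd, 34, 9, 28), (8320, 890, hr, rd, 16, 7, 9), (8320, 890, hr, rd, 16, 9, 28), (8320, 890, hr, rd, 2, 7, 9), (8320, 890, hr, rd, 2, 9, 28), (8320, 890, hr, rd, 34, 7, 9), (8320, 890, hr, rd, 34, 9, 28), (8490, 8340, qa, rd, 16, 7, 9), (8490, 8340, qa, rd, 16, 9, 28), (8490, 8340, qa, rd, 2, 7, 9), (8490, 8340, qa, rd, 2, 9, 28), (8490, 8340, qa, rd, 34, 7, 9), (8490, 8340, qa, rd, 34, 9, 28), (8860, 5800, x3, cs, 27, 9, 12), (8860, 5800, x3, cs, 3, 9, 12), (8860, 5800, x3, cs, 38, 9, 12)}
π_{pid} gives {hr, p2, qa, x3} (17 duplicate(s) eliminated).
Apply σ_{pid ≠ x3}; surviving tuples: {hr, p2, qa}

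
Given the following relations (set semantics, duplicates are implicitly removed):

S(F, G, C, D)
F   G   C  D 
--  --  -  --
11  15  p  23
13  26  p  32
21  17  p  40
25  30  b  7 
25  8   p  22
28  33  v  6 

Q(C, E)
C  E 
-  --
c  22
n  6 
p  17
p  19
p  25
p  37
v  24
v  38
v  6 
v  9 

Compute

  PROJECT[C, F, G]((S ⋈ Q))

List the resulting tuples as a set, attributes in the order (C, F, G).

Natural join on C: {(11, 15, p, 23, 17), (11, 15, p, 23, 19), (11, 15, p, 23, 25), (11, 15, p, 23, 37), (13, 26, p, 32, 17), (13, 26, p, 32, 19), (13, 26, p, 32, 25), (13, 26, p, 32, 37), (21, 17, p, 40, 17), (21, 17, p, 40, 19), (21, 17, p, 40, 25), (21, 17, p, 40, 37), (25, 8, p, 22, 17), (25, 8, p, 22, 19), (25, 8, p, 22, 25), (25, 8, p, 22, 37), (28, 33, v, 6, 24), (28, 33, v, 6, 38), (28, 33, v, 6, 6), (28, 33, v, 6, 9)}
Projecting to C, F, G (15 duplicate(s) eliminated): {(p, 11, 15), (p, 13, 26), (p, 21, 17), (p, 25, 8), (v, 28, 33)}

{(p, 11, 15), (p, 13, 26), (p, 21, 17), (p, 25, 8), (v, 28, 33)}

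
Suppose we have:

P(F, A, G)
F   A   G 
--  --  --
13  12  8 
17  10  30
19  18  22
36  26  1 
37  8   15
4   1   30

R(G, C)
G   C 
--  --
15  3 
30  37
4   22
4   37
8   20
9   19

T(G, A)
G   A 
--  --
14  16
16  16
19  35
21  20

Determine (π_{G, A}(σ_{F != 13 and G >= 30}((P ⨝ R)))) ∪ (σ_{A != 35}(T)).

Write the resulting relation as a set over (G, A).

{(14, 16), (16, 16), (21, 20), (30, 1), (30, 10)}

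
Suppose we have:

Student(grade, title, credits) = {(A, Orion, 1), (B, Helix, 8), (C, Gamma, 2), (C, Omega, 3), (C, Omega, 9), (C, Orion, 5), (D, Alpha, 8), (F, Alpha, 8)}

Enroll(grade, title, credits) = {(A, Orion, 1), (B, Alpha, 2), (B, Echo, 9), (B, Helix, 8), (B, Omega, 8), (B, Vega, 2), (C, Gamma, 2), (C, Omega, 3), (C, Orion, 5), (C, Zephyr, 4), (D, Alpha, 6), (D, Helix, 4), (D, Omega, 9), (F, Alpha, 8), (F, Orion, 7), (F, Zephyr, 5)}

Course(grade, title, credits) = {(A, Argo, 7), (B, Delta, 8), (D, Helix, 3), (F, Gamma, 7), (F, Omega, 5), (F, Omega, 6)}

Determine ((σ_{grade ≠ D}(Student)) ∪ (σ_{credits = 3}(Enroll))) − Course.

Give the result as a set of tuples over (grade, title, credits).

Selection grade ≠ D: {(A, Orion, 1), (B, Helix, 8), (C, Gamma, 2), (C, Omega, 3), (C, Omega, 9), (C, Orion, 5), (F, Alpha, 8)}
Selection credits = 3: {(C, Omega, 3)}
Taking the union: {(A, Orion, 1), (B, Helix, 8), (C, Gamma, 2), (C, Omega, 3), (C, Omega, 9), (C, Orion, 5), (F, Alpha, 8)}
Taking the difference: {(A, Orion, 1), (B, Helix, 8), (C, Gamma, 2), (C, Omega, 3), (C, Omega, 9), (C, Orion, 5), (F, Alpha, 8)}

{(A, Orion, 1), (B, Helix, 8), (C, Gamma, 2), (C, Omega, 3), (C, Omega, 9), (C, Orion, 5), (F, Alpha, 8)}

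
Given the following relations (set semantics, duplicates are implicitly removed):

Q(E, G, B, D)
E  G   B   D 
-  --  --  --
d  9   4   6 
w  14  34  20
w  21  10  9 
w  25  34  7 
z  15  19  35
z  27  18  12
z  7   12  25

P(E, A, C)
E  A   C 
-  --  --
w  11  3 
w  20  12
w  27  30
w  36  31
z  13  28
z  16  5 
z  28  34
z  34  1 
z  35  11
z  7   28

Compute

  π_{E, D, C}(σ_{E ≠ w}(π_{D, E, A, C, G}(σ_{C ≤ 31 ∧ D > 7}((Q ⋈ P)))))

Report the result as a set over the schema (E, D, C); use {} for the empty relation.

Q ⋈ P (natural join on E): {(w, 14, 34, 20, 11, 3), (w, 14, 34, 20, 20, 12), (w, 14, 34, 20, 27, 30), (w, 14, 34, 20, 36, 31), (w, 21, 10, 9, 11, 3), (w, 21, 10, 9, 20, 12), (w, 21, 10, 9, 27, 30), (w, 21, 10, 9, 36, 31), (w, 25, 34, 7, 11, 3), (w, 25, 34, 7, 20, 12), (w, 25, 34, 7, 27, 30), (w, 25, 34, 7, 36, 31), (z, 15, 19, 35, 13, 28), (z, 15, 19, 35, 16, 5), (z, 15, 19, 35, 28, 34), (z, 15, 19, 35, 34, 1), (z, 15, 19, 35, 35, 11), (z, 15, 19, 35, 7, 28), (z, 27, 18, 12, 13, 28), (z, 27, 18, 12, 16, 5), (z, 27, 18, 12, 28, 34), (z, 27, 18, 12, 34, 1), (z, 27, 18, 12, 35, 11), (z, 27, 18, 12, 7, 28), (z, 7, 12, 25, 13, 28), (z, 7, 12, 25, 16, 5), (z, 7, 12, 25, 28, 34), (z, 7, 12, 25, 34, 1), (z, 7, 12, 25, 35, 11), (z, 7, 12, 25, 7, 28)}
σ[C ≤ 31 ∧ D > 7]: keep tuples satisfying C ≤ 31 ∧ D > 7 → {(w, 14, 34, 20, 11, 3), (w, 14, 34, 20, 20, 12), (w, 14, 34, 20, 27, 30), (w, 14, 34, 20, 36, 31), (w, 21, 10, 9, 11, 3), (w, 21, 10, 9, 20, 12), (w, 21, 10, 9, 27, 30), (w, 21, 10, 9, 36, 31), (z, 15, 19, 35, 13, 28), (z, 15, 19, 35, 16, 5), (z, 15, 19, 35, 34, 1), (z, 15, 19, 35, 35, 11), (z, 15, 19, 35, 7, 28), (z, 27, 18, 12, 13, 28), (z, 27, 18, 12, 16, 5), (z, 27, 18, 12, 34, 1), (z, 27, 18, 12, 35, 11), (z, 27, 18, 12, 7, 28), (z, 7, 12, 25, 13, 28), (z, 7, 12, 25, 16, 5), (z, 7, 12, 25, 34, 1), (z, 7, 12, 25, 35, 11), (z, 7, 12, 25, 7, 28)}
Projecting to D, E, A, C, G: {(12, z, 13, 28, 27), (12, z, 16, 5, 27), (12, z, 34, 1, 27), (12, z, 35, 11, 27), (12, z, 7, 28, 27), (20, w, 11, 3, 14), (20, w, 20, 12, 14), (20, w, 27, 30, 14), (20, w, 36, 31, 14), (25, z, 13, 28, 7), (25, z, 16, 5, 7), (25, z, 34, 1, 7), (25, z, 35, 11, 7), (25, z, 7, 28, 7), (35, z, 13, 28, 15), (35, z, 16, 5, 15), (35, z, 34, 1, 15), (35, z, 35, 11, 15), (35, z, 7, 28, 15), (9, w, 11, 3, 21), (9, w, 20, 12, 21), (9, w, 27, 30, 21), (9, w, 36, 31, 21)}
σ[E ≠ w]: keep tuples satisfying E ≠ w → {(12, z, 13, 28, 27), (12, z, 16, 5, 27), (12, z, 34, 1, 27), (12, z, 35, 11, 27), (12, z, 7, 28, 27), (25, z, 13, 28, 7), (25, z, 16, 5, 7), (25, z, 34, 1, 7), (25, z, 35, 11, 7), (25, z, 7, 28, 7), (35, z, 13, 28, 15), (35, z, 16, 5, 15), (35, z, 34, 1, 15), (35, z, 35, 11, 15), (35, z, 7, 28, 15)}
Projecting to E, D, C (3 duplicate(s) eliminated): {(z, 12, 1), (z, 12, 11), (z, 12, 28), (z, 12, 5), (z, 25, 1), (z, 25, 11), (z, 25, 28), (z, 25, 5), (z, 35, 1), (z, 35, 11), (z, 35, 28), (z, 35, 5)}

{(z, 12, 1), (z, 12, 11), (z, 12, 28), (z, 12, 5), (z, 25, 1), (z, 25, 11), (z, 25, 28), (z, 25, 5), (z, 35, 1), (z, 35, 11), (z, 35, 28), (z, 35, 5)}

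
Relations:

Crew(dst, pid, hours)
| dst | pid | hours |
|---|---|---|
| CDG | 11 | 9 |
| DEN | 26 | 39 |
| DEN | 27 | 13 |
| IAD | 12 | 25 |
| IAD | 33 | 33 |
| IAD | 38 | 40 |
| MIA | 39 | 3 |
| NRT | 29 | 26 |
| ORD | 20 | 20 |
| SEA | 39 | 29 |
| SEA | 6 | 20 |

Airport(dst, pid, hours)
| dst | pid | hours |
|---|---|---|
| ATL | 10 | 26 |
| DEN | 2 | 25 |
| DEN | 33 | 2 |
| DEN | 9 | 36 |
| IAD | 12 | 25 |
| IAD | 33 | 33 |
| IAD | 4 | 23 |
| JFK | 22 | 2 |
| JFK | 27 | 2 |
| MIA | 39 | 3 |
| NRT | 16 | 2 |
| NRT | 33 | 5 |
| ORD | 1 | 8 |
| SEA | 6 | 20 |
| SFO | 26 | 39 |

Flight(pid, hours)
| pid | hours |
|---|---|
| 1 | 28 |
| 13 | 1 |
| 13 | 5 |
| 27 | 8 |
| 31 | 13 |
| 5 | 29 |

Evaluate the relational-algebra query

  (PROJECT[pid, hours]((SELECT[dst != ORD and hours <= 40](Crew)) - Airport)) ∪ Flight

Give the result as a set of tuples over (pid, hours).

Filtering on dst != ORD and hours <= 40 leaves {(CDG, 11, 9), (DEN, 26, 39), (DEN, 27, 13), (IAD, 12, 25), (IAD, 33, 33), (IAD, 38, 40), (MIA, 39, 3), (NRT, 29, 26), (SEA, 39, 29), (SEA, 6, 20)}.
Difference: {(CDG, 11, 9), (DEN, 26, 39), (DEN, 27, 13), (IAD, 12, 25), (IAD, 33, 33), (IAD, 38, 40), (MIA, 39, 3), (NRT, 29, 26), (SEA, 39, 29), (SEA, 6, 20)} with {(ATL, 10, 26), (DEN, 2, 25), (DEN, 33, 2), (DEN, 9, 36), (IAD, 12, 25), (IAD, 33, 33), (IAD, 4, 23), (JFK, 22, 2), (JFK, 27, 2), (MIA, 39, 3), (NRT, 16, 2), (NRT, 33, 5), (ORD, 1, 8), (SEA, 6, 20), (SFO, 26, 39)} → {(CDG, 11, 9), (DEN, 26, 39), (DEN, 27, 13), (IAD, 38, 40), (NRT, 29, 26), (SEA, 39, 29)}
π_{pid, hours} gives {(11, 9), (26, 39), (27, 13), (29, 26), (38, 40), (39, 29)}.
Union: {(11, 9), (26, 39), (27, 13), (29, 26), (38, 40), (39, 29)} with {(1, 28), (13, 1), (13, 5), (27, 8), (31, 13), (5, 29)} → {(1, 28), (11, 9), (13, 1), (13, 5), (26, 39), (27, 13), (27, 8), (29, 26), (31, 13), (38, 40), (39, 29), (5, 29)}

{(1, 28), (11, 9), (13, 1), (13, 5), (26, 39), (27, 13), (27, 8), (29, 26), (31, 13), (38, 40), (39, 29), (5, 29)}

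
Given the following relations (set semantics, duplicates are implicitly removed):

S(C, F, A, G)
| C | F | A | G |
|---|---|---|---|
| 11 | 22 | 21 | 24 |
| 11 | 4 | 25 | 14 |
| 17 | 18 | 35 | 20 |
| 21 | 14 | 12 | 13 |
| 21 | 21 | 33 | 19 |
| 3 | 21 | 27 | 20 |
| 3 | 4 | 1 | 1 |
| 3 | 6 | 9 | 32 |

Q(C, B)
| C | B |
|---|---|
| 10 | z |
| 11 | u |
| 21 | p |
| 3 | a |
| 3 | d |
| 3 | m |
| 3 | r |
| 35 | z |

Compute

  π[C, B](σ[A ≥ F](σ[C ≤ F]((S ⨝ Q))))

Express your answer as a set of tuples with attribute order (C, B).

{(21, p), (3, a), (3, d), (3, m), (3, r)}

Natural join on C: {(11, 22, 21, 24, u), (11, 4, 25, 14, u), (21, 14, 12, 13, p), (21, 21, 33, 19, p), (3, 21, 27, 20, a), (3, 21, 27, 20, d), (3, 21, 27, 20, m), (3, 21, 27, 20, r), (3, 4, 1, 1, a), (3, 4, 1, 1, d), (3, 4, 1, 1, m), (3, 4, 1, 1, r), (3, 6, 9, 32, a), (3, 6, 9, 32, d), (3, 6, 9, 32, m), (3, 6, 9, 32, r)}
σ[C ≤ F]: keep tuples satisfying C ≤ F → {(11, 22, 21, 24, u), (21, 21, 33, 19, p), (3, 21, 27, 20, a), (3, 21, 27, 20, d), (3, 21, 27, 20, m), (3, 21, 27, 20, r), (3, 4, 1, 1, a), (3, 4, 1, 1, d), (3, 4, 1, 1, m), (3, 4, 1, 1, r), (3, 6, 9, 32, a), (3, 6, 9, 32, d), (3, 6, 9, 32, m), (3, 6, 9, 32, r)}
σ[A ≥ F]: keep tuples satisfying A ≥ F → {(21, 21, 33, 19, p), (3, 21, 27, 20, a), (3, 21, 27, 20, d), (3, 21, 27, 20, m), (3, 21, 27, 20, r), (3, 6, 9, 32, a), (3, 6, 9, 32, d), (3, 6, 9, 32, m), (3, 6, 9, 32, r)}
π[C, B]: project onto (C, B) (4 duplicate(s) eliminated) → {(21, p), (3, a), (3, d), (3, m), (3, r)}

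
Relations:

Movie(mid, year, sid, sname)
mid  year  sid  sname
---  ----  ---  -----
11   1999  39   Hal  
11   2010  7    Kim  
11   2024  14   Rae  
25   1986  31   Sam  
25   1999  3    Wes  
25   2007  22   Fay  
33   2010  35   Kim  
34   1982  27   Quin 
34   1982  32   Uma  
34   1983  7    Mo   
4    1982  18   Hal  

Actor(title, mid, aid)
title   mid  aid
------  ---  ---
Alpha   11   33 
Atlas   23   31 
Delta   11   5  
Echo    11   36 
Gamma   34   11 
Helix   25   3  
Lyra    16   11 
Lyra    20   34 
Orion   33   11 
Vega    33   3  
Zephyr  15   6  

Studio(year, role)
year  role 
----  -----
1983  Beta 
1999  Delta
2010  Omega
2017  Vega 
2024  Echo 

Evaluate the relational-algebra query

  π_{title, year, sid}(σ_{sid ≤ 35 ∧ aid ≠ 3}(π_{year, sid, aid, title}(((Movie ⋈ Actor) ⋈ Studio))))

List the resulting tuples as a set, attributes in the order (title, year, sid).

Natural join on mid: {(11, 1999, 39, Hal, Alpha, 33), (11, 1999, 39, Hal, Delta, 5), (11, 1999, 39, Hal, Echo, 36), (11, 2010, 7, Kim, Alpha, 33), (11, 2010, 7, Kim, Delta, 5), (11, 2010, 7, Kim, Echo, 36), (11, 2024, 14, Rae, Alpha, 33), (11, 2024, 14, Rae, Delta, 5), (11, 2024, 14, Rae, Echo, 36), (25, 1986, 31, Sam, Helix, 3), (25, 1999, 3, Wes, Helix, 3), (25, 2007, 22, Fay, Helix, 3), (33, 2010, 35, Kim, Orion, 11), (33, 2010, 35, Kim, Vega, 3), (34, 1982, 27, Quin, Gamma, 11), (34, 1982, 32, Uma, Gamma, 11), (34, 1983, 7, Mo, Gamma, 11)}
Natural join on year: {(11, 1999, 39, Hal, Alpha, 33, Delta), (11, 1999, 39, Hal, Delta, 5, Delta), (11, 1999, 39, Hal, Echo, 36, Delta), (11, 2010, 7, Kim, Alpha, 33, Omega), (11, 2010, 7, Kim, Delta, 5, Omega), (11, 2010, 7, Kim, Echo, 36, Omega), (11, 2024, 14, Rae, Alpha, 33, Echo), (11, 2024, 14, Rae, Delta, 5, Echo), (11, 2024, 14, Rae, Echo, 36, Echo), (25, 1999, 3, Wes, Helix, 3, Delta), (33, 2010, 35, Kim, Orion, 11, Omega), (33, 2010, 35, Kim, Vega, 3, Omega), (34, 1983, 7, Mo, Gamma, 11, Beta)}
π_{year, sid, aid, title} gives {(1983, 7, 11, Gamma), (1999, 3, 3, Helix), (1999, 39, 33, Alpha), (1999, 39, 36, Echo), (1999, 39, 5, Delta), (2010, 35, 11, Orion), (2010, 35, 3, Vega), (2010, 7, 33, Alpha), (2010, 7, 36, Echo), (2010, 7, 5, Delta), (2024, 14, 33, Alpha), (2024, 14, 36, Echo), (2024, 14, 5, Delta)}.
Apply σ_{sid ≤ 35 ∧ aid ≠ 3}; surviving tuples: {(1983, 7, 11, Gamma), (2010, 35, 11, Orion), (2010, 7, 33, Alpha), (2010, 7, 36, Echo), (2010, 7, 5, Delta), (2024, 14, 33, Alpha), (2024, 14, 36, Echo), (2024, 14, 5, Delta)}
π_{title, year, sid} gives {(Alpha, 2010, 7), (Alpha, 2024, 14), (Delta, 2010, 7), (Delta, 2024, 14), (Echo, 2010, 7), (Echo, 2024, 14), (Gamma, 1983, 7), (Orion, 2010, 35)}.

{(Alpha, 2010, 7), (Alpha, 2024, 14), (Delta, 2010, 7), (Delta, 2024, 14), (Echo, 2010, 7), (Echo, 2024, 14), (Gamma, 1983, 7), (Orion, 2010, 35)}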